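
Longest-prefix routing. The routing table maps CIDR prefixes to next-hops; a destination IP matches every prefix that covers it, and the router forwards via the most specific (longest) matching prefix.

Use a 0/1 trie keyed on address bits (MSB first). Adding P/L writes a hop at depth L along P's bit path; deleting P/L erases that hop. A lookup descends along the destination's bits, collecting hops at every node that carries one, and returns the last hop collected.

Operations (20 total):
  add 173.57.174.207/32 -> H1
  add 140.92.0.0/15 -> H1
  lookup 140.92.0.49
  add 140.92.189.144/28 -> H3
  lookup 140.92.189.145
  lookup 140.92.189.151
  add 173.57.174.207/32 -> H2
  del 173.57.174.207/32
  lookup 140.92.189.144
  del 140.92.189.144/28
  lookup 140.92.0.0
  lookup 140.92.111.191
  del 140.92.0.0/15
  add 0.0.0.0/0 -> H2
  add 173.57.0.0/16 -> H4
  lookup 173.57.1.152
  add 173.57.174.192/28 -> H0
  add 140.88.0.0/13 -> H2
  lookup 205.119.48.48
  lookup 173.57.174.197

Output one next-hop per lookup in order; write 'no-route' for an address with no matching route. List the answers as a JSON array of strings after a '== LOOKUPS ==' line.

Apply in order:
  + 173.57.174.207/32 (H1) depth=32
  + 140.92.0.0/15 (H1) depth=15
  ? 140.92.0.49  path d0:-→d1:-→d2:-→d3:-→d4:-→d5:-→d6:-→d7:-→d8:-→d9:-→d10:-→d11:-→d12:-→d13:-→d14:-→d15:H1  best=H1
  + 140.92.189.144/28 (H3) depth=28
  ? 140.92.189.145  path d0:-→d1:-→d2:-→d3:-→d4:-→d5:-→d6:-→d7:-→d8:-→d9:-→d10:-→d11:-→d12:-→d13:-→d14:-→d15:H1→d16:-→d17:-→d18:-→d19:-→d20:-→d21:-→d22:-→d23:-→d24:-→d25:-→d26:-→d27:-→d28:H3  best=H3
  ? 140.92.189.151  path d0:-→d1:-→d2:-→d3:-→d4:-→d5:-→d6:-→d7:-→d8:-→d9:-→d10:-→d11:-→d12:-→d13:-→d14:-→d15:H1→d16:-→d17:-→d18:-→d19:-→d20:-→d21:-→d22:-→d23:-→d24:-→d25:-→d26:-→d27:-→d28:H3  best=H3
  + 173.57.174.207/32 (H2) depth=32
  del 173.57.174.207/32 (clear depth 32)
  ? 140.92.189.144  path d0:-→d1:-→d2:-→d3:-→d4:-→d5:-→d6:-→d7:-→d8:-→d9:-→d10:-→d11:-→d12:-→d13:-→d14:-→d15:H1→d16:-→d17:-→d18:-→d19:-→d20:-→d21:-→d22:-→d23:-→d24:-→d25:-→d26:-→d27:-→d28:H3  best=H3
  del 140.92.189.144/28 (clear depth 28)
  ? 140.92.0.0  path d0:-→d1:-→d2:-→d3:-→d4:-→d5:-→d6:-→d7:-→d8:-→d9:-→d10:-→d11:-→d12:-→d13:-→d14:-→d15:H1→d16:-  best=H1
  ? 140.92.111.191  path d0:-→d1:-→d2:-→d3:-→d4:-→d5:-→d6:-→d7:-→d8:-→d9:-→d10:-→d11:-→d12:-→d13:-→d14:-→d15:H1→d16:-  best=H1
  del 140.92.0.0/15 (clear depth 15)
  + 0.0.0.0/0 (H2) depth=0
  + 173.57.0.0/16 (H4) depth=16
  ? 173.57.1.152  path d0:H2→d1:-→d2:-→d3:-→d4:-→d5:-→d6:-→d7:-→d8:-→d9:-→d10:-→d11:-→d12:-→d13:-→d14:-→d15:-→d16:H4  best=H4
  + 173.57.174.192/28 (H0) depth=28
  + 140.88.0.0/13 (H2) depth=13
  ? 205.119.48.48  path d0:H2→d1:-  best=H2
  ? 173.57.174.197  path d0:H2→d1:-→d2:-→d3:-→d4:-→d5:-→d6:-→d7:-→d8:-→d9:-→d10:-→d11:-→d12:-→d13:-→d14:-→d15:-→d16:H4→d17:-→d18:-→d19:-→d20:-→d21:-→d22:-→d23:-→d24:-→d25:-→d26:-→d27:-→d28:H0  best=H0

== LOOKUPS ==
["H1","H3","H3","H3","H1","H1","H4","H2","H0"]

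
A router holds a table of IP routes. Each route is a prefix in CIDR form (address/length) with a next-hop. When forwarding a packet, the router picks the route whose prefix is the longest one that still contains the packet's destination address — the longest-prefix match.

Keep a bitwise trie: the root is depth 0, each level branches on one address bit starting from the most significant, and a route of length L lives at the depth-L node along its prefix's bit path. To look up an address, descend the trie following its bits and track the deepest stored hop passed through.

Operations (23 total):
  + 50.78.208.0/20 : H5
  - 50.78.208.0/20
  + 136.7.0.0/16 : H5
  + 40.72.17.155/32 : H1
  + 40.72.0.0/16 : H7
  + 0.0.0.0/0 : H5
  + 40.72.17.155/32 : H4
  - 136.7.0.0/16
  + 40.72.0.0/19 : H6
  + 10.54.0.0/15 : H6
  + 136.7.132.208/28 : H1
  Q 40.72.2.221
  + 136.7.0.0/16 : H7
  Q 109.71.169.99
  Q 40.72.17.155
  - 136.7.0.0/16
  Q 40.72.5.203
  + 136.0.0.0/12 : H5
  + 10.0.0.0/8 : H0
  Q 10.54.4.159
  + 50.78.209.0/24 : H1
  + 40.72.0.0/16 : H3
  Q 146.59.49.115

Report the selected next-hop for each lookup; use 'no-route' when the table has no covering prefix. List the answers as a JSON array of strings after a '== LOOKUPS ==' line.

Process each operation:
  + 50.78.208.0/20 (H5) depth=20
  del 50.78.208.0/20 (clear depth 20)
  + 136.7.0.0/16 (H5) depth=16
  + 40.72.17.155/32 (H1) depth=32
  + 40.72.0.0/16 (H7) depth=16
  + 0.0.0.0/0 (H5) depth=0
  + 40.72.17.155/32 (H4) depth=32
  del 136.7.0.0/16 (clear depth 16)
  + 40.72.0.0/19 (H6) depth=19
  + 10.54.0.0/15 (H6) depth=15
  + 136.7.132.208/28 (H1) depth=28
  ? 40.72.2.221  path d0:H5→d1:-→d2:-→d3:-→d4:-→d5:-→d6:-→d7:-→d8:-→d9:-→d10:-→d11:-→d12:-→d13:-→d14:-→d15:-→d16:H7→d17:-→d18:-→d19:H6  best=H6
  + 136.7.0.0/16 (H7) depth=16
  ? 109.71.169.99  path d0:H5→d1:-  best=H5
  ? 40.72.17.155  path d0:H5→d1:-→d2:-→d3:-→d4:-→d5:-→d6:-→d7:-→d8:-→d9:-→d10:-→d11:-→d12:-→d13:-→d14:-→d15:-→d16:H7→d17:-→d18:-→d19:H6→d20:-→d21:-→d22:-→d23:-→d24:-→d25:-→d26:-→d27:-→d28:-→d29:-→d30:-→d31:-→d32:H4  best=H4
  del 136.7.0.0/16 (clear depth 16)
  ? 40.72.5.203  path d0:H5→d1:-→d2:-→d3:-→d4:-→d5:-→d6:-→d7:-→d8:-→d9:-→d10:-→d11:-→d12:-→d13:-→d14:-→d15:-→d16:H7→d17:-→d18:-→d19:H6  best=H6
  + 136.0.0.0/12 (H5) depth=12
  + 10.0.0.0/8 (H0) depth=8
  ? 10.54.4.159  path d0:H5→d1:-→d2:-→d3:-→d4:-→d5:-→d6:-→d7:-→d8:H0→d9:-→d10:-→d11:-→d12:-→d13:-→d14:-→d15:H6  best=H6
  + 50.78.209.0/24 (H1) depth=24
  + 40.72.0.0/16 (H3) depth=16
  ? 146.59.49.115  path d0:H5→d1:-→d2:-→d3:-  best=H5

== LOOKUPS ==
["H6","H5","H4","H6","H6","H5"]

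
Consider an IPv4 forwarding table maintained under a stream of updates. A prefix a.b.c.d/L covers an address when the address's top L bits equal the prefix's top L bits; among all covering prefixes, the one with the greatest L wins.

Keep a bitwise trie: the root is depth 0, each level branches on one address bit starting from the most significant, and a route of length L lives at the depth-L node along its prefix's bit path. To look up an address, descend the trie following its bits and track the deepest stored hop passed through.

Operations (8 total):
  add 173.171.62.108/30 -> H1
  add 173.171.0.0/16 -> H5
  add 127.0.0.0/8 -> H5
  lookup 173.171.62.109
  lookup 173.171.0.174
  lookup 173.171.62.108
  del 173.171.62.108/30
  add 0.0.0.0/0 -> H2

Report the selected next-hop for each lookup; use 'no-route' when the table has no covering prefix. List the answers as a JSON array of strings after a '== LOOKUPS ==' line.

Apply in order:
  + 173.171.62.108/30 (H1) depth=30
  + 173.171.0.0/16 (H5) depth=16
  + 127.0.0.0/8 (H5) depth=8
  lookup 173.171.62.109: bits 101011011010101100111110011011 walk d0:-→d1:-→d2:-→d3:-→d4:-→d5:-→d6:-→d7:-→d8:-→d9:-→d10:-→d11:-→d12:-→d13:-→d14:-→d15:-→d16:H5→d17:-→d18:-→d19:-→d20:-→d21:-→d22:-→d23:-→d24:-→d25:-→d26:-→d27:-→d28:-→d29:-→d30:H1 -> H1
  lookup 173.171.0.174: bits 101011011010101100 walk d0:-→d1:-→d2:-→d3:-→d4:-→d5:-→d6:-→d7:-→d8:-→d9:-→d10:-→d11:-→d12:-→d13:-→d14:-→d15:-→d16:H5→d17:-→d18:- -> H5
  lookup 173.171.62.108: bits 101011011010101100111110011011 walk d0:-→d1:-→d2:-→d3:-→d4:-→d5:-→d6:-→d7:-→d8:-→d9:-→d10:-→d11:-→d12:-→d13:-→d14:-→d15:-→d16:H5→d17:-→d18:-→d19:-→d20:-→d21:-→d22:-→d23:-→d24:-→d25:-→d26:-→d27:-→d28:-→d29:-→d30:H1 -> H1
  - 173.171.62.108/30 clear@30
  + 0.0.0.0/0 (H2) depth=0

== LOOKUPS ==
["H1","H5","H1"]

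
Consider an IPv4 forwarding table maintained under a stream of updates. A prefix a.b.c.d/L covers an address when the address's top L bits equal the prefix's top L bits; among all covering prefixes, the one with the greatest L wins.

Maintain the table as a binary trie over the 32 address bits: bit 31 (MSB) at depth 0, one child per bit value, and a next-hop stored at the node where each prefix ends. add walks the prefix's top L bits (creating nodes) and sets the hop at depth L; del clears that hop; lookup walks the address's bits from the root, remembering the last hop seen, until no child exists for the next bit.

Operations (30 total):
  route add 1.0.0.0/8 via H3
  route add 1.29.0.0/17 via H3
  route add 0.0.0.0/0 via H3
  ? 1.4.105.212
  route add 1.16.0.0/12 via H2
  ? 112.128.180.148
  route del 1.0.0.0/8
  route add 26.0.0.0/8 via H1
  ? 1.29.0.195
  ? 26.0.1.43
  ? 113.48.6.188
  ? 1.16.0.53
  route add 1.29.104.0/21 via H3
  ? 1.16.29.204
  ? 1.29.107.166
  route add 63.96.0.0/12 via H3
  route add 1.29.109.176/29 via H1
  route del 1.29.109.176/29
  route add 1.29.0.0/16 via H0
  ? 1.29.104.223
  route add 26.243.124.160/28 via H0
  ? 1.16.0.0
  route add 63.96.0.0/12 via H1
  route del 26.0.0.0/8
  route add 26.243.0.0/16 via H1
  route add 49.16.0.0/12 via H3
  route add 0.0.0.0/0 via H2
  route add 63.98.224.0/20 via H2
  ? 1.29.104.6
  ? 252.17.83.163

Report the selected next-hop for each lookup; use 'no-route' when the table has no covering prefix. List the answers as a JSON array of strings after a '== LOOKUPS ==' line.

Apply in order:
  add 1.0.0.0/8 -> H3 at depth 8
  add 1.29.0.0/17 -> H3 at depth 17
  add 0.0.0.0/0 -> H3 at depth 0
  ? 1.4.105.212  path d0:H3→d1:-→d2:-→d3:-→d4:-→d5:-→d6:-→d7:-→d8:H3→d9:-→d10:-→d11:-  best=H3
  add 1.16.0.0/12 -> H2 at depth 12
  ? 112.128.180.148  path d0:H3→d1:-  best=H3
  del 1.0.0.0/8 (clear depth 8)
  add 26.0.0.0/8 -> H1 at depth 8
  ? 1.29.0.195  path d0:H3→d1:-→d2:-→d3:-→d4:-→d5:-→d6:-→d7:-→d8:-→d9:-→d10:-→d11:-→d12:H2→d13:-→d14:-→d15:-→d16:-→d17:H3  best=H3
  ? 26.0.1.43  path d0:H3→d1:-→d2:-→d3:-→d4:-→d5:-→d6:-→d7:-→d8:H1  best=H1
  ? 113.48.6.188  path d0:H3→d1:-  best=H3
  ? 1.16.0.53  path d0:H3→d1:-→d2:-→d3:-→d4:-→d5:-→d6:-→d7:-→d8:-→d9:-→d10:-→d11:-→d12:H2  best=H2
  add 1.29.104.0/21 -> H3 at depth 21
  ? 1.16.29.204  path d0:H3→d1:-→d2:-→d3:-→d4:-→d5:-→d6:-→d7:-→d8:-→d9:-→d10:-→d11:-→d12:H2  best=H2
  ? 1.29.107.166  path d0:H3→d1:-→d2:-→d3:-→d4:-→d5:-→d6:-→d7:-→d8:-→d9:-→d10:-→d11:-→d12:H2→d13:-→d14:-→d15:-→d16:-→d17:H3→d18:-→d19:-→d20:-→d21:H3  best=H3
  add 63.96.0.0/12 -> H3 at depth 12
  add 1.29.109.176/29 -> H1 at depth 29
  del 1.29.109.176/29 (clear depth 29)
  add 1.29.0.0/16 -> H0 at depth 16
  ? 1.29.104.223  path d0:H3→d1:-→d2:-→d3:-→d4:-→d5:-→d6:-→d7:-→d8:-→d9:-→d10:-→d11:-→d12:H2→d13:-→d14:-→d15:-→d16:H0→d17:H3→d18:-→d19:-→d20:-→d21:H3  best=H3
  add 26.243.124.160/28 -> H0 at depth 28
  ? 1.16.0.0  path d0:H3→d1:-→d2:-→d3:-→d4:-→d5:-→d6:-→d7:-→d8:-→d9:-→d10:-→d11:-→d12:H2  best=H2
  add 63.96.0.0/12 -> H1 at depth 12
  del 26.0.0.0/8 (clear depth 8)
  add 26.243.0.0/16 -> H1 at depth 16
  add 49.16.0.0/12 -> H3 at depth 12
  add 0.0.0.0/0 -> H2 at depth 0
  add 63.98.224.0/20 -> H2 at depth 20
  ? 1.29.104.6  path d0:H2→d1:-→d2:-→d3:-→d4:-→d5:-→d6:-→d7:-→d8:-→d9:-→d10:-→d11:-→d12:H2→d13:-→d14:-→d15:-→d16:H0→d17:H3→d18:-→d19:-→d20:-→d21:H3  best=H3
  ? 252.17.83.163  path d0:H2  best=H2

== LOOKUPS ==
["H3","H3","H3","H1","H3","H2","H2","H3","H3","H2","H3","H2"]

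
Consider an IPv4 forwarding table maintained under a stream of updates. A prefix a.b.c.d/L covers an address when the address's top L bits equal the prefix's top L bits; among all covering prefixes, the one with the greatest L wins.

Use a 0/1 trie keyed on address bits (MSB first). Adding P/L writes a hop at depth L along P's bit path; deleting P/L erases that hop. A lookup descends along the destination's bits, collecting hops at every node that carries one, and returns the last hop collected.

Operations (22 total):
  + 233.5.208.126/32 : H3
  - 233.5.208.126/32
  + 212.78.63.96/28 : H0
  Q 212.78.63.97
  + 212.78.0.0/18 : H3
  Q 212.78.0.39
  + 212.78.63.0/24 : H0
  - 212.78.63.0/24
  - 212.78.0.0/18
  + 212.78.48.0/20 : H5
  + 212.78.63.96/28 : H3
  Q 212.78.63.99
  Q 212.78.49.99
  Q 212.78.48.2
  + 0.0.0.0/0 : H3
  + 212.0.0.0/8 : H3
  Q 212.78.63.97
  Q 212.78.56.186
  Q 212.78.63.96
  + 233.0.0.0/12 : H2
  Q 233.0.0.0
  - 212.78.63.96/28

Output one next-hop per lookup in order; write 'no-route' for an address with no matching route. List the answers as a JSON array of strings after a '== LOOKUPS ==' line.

Apply in order:
  + 233.5.208.126/32 (H3) depth=32
  del 233.5.208.126/32 (clear depth 32)
  + 212.78.63.96/28 (H0) depth=28
  Q 212.78.63.97: descend 1101010001001110001111110110 ; hops seen [H0] ; pick H0
  + 212.78.0.0/18 (H3) depth=18
  Q 212.78.0.39: descend 110101000100111000 ; hops seen [H3] ; pick H3
  + 212.78.63.0/24 (H0) depth=24
  del 212.78.63.0/24 (clear depth 24)
  del 212.78.0.0/18 (clear depth 18)
  + 212.78.48.0/20 (H5) depth=20
  + 212.78.63.96/28 (H3) depth=28
  Q 212.78.63.99: descend 1101010001001110001111110110 ; hops seen [H5,H3] ; pick H3
  Q 212.78.49.99: descend 11010100010011100011 ; hops seen [H5] ; pick H5
  Q 212.78.48.2: descend 11010100010011100011 ; hops seen [H5] ; pick H5
  + 0.0.0.0/0 (H3) depth=0
  + 212.0.0.0/8 (H3) depth=8
  Q 212.78.63.97: descend 1101010001001110001111110110 ; hops seen [H3,H3,H5,H3] ; pick H3
  Q 212.78.56.186: descend 110101000100111000111 ; hops seen [H3,H3,H5] ; pick H5
  Q 212.78.63.96: descend 1101010001001110001111110110 ; hops seen [H3,H3,H5,H3] ; pick H3
  + 233.0.0.0/12 (H2) depth=12
  Q 233.0.0.0: descend 1110100100000 ; hops seen [H3,H2] ; pick H2
  del 212.78.63.96/28 (clear depth 28)

== LOOKUPS ==
["H0","H3","H3","H5","H5","H3","H5","H3","H2"]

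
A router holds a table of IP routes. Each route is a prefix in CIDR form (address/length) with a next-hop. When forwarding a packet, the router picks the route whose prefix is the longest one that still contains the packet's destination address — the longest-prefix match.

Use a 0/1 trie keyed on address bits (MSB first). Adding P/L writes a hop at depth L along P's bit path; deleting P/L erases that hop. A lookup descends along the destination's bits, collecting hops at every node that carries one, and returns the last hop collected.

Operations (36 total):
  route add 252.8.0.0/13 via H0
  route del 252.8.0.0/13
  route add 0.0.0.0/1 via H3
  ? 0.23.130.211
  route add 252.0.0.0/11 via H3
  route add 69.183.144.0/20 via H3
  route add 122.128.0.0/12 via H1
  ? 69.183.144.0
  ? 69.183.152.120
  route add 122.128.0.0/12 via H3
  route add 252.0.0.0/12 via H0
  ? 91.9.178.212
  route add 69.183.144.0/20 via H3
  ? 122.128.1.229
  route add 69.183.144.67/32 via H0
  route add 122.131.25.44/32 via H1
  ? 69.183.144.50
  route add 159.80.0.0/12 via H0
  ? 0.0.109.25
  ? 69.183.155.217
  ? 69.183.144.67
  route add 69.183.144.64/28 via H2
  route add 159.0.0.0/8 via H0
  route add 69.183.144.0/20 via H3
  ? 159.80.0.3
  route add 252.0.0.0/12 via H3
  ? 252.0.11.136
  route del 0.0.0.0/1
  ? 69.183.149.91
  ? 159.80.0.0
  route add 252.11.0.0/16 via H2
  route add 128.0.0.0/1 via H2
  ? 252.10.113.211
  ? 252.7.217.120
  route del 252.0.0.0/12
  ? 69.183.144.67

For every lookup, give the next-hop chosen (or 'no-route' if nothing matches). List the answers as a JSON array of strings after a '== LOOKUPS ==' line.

Apply in order:
  add 252.8.0.0/13 -> H0 at depth 13
  del 252.8.0.0/13 (clear depth 13)
  add 0.0.0.0/1 -> H3 at depth 1
  Q 0.23.130.211: descend 0 ; hops seen [H3] ; pick H3
  add 252.0.0.0/11 -> H3 at depth 11
  add 69.183.144.0/20 -> H3 at depth 20
  add 122.128.0.0/12 -> H1 at depth 12
  Q 69.183.144.0: descend 01000101101101111001 ; hops seen [H3,H3] ; pick H3
  Q 69.183.152.120: descend 01000101101101111001 ; hops seen [H3,H3] ; pick H3
  add 122.128.0.0/12 -> H3 at depth 12
  add 252.0.0.0/12 -> H0 at depth 12
  Q 91.9.178.212: descend 010 ; hops seen [H3] ; pick H3
  add 69.183.144.0/20 -> H3 at depth 20
  Q 122.128.1.229: descend 011110101000 ; hops seen [H3,H3] ; pick H3
  add 69.183.144.67/32 -> H0 at depth 32
  add 122.131.25.44/32 -> H1 at depth 32
  Q 69.183.144.50: descend 0100010110110111100100000 ; hops seen [H3,H3] ; pick H3
  add 159.80.0.0/12 -> H0 at depth 12
  Q 0.0.109.25: descend 0 ; hops seen [H3] ; pick H3
  Q 69.183.155.217: descend 01000101101101111001 ; hops seen [H3,H3] ; pick H3
  Q 69.183.144.67: descend 01000101101101111001000001000011 ; hops seen [H3,H3,H0] ; pick H0
  add 69.183.144.64/28 -> H2 at depth 28
  add 159.0.0.0/8 -> H0 at depth 8
  add 69.183.144.0/20 -> H3 at depth 20
  Q 159.80.0.3: descend 100111110101 ; hops seen [H0,H0] ; pick H0
  add 252.0.0.0/12 -> H3 at depth 12
  Q 252.0.11.136: descend 111111000000 ; hops seen [H3,H3] ; pick H3
  del 0.0.0.0/1 (clear depth 1)
  Q 69.183.149.91: descend 010001011011011110010 ; hops seen [H3] ; pick H3
  Q 159.80.0.0: descend 100111110101 ; hops seen [H0,H0] ; pick H0
  add 252.11.0.0/16 -> H2 at depth 16
  add 128.0.0.0/1 -> H2 at depth 1
  Q 252.10.113.211: descend 111111000000101 ; hops seen [H2,H3,H3] ; pick H3
  Q 252.7.217.120: descend 111111000000 ; hops seen [H2,H3,H3] ; pick H3
  del 252.0.0.0/12 (clear depth 12)
  Q 69.183.144.67: descend 01000101101101111001000001000011 ; hops seen [H3,H2,H0] ; pick H0

== LOOKUPS ==
["H3","H3","H3","H3","H3","H3","H3","H3","H0","H0","H3","H3","H0","H3","H3","H0"]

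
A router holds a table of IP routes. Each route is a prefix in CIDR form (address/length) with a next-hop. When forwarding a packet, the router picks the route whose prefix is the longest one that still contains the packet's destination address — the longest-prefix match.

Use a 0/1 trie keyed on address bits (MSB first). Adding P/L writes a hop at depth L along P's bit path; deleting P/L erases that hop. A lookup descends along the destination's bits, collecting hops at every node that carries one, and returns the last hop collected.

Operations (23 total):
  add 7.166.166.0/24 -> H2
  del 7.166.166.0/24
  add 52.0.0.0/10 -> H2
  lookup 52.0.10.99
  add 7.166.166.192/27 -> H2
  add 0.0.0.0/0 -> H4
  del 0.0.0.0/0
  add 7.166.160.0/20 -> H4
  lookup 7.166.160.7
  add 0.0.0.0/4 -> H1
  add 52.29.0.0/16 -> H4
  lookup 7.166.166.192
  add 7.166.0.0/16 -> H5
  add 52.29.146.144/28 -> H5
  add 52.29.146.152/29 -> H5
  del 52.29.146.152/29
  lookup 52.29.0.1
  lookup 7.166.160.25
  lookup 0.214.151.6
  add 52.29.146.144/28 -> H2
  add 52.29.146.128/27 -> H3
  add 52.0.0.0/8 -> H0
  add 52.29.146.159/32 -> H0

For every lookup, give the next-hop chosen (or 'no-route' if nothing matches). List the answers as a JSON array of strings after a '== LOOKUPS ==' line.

Trace:
  + 7.166.166.0/24 (H2) depth=24
  del 7.166.166.0/24 (clear depth 24)
  + 52.0.0.0/10 (H2) depth=10
  ? 52.0.10.99  path d0:-→d1:-→d2:-→d3:-→d4:-→d5:-→d6:-→d7:-→d8:-→d9:-→d10:H2  best=H2
  + 7.166.166.192/27 (H2) depth=27
  + 0.0.0.0/0 (H4) depth=0
  del 0.0.0.0/0 (clear depth 0)
  + 7.166.160.0/20 (H4) depth=20
  ? 7.166.160.7  path d0:-→d1:-→d2:-→d3:-→d4:-→d5:-→d6:-→d7:-→d8:-→d9:-→d10:-→d11:-→d12:-→d13:-→d14:-→d15:-→d16:-→d17:-→d18:-→d19:-→d20:H4→d21:-  best=H4
  + 0.0.0.0/4 (H1) depth=4
  + 52.29.0.0/16 (H4) depth=16
  ? 7.166.166.192  path d0:-→d1:-→d2:-→d3:-→d4:H1→d5:-→d6:-→d7:-→d8:-→d9:-→d10:-→d11:-→d12:-→d13:-→d14:-→d15:-→d16:-→d17:-→d18:-→d19:-→d20:H4→d21:-→d22:-→d23:-→d24:-→d25:-→d26:-→d27:H2  best=H2
  + 7.166.0.0/16 (H5) depth=16
  + 52.29.146.144/28 (H5) depth=28
  + 52.29.146.152/29 (H5) depth=29
  del 52.29.146.152/29 (clear depth 29)
  ? 52.29.0.1  path d0:-→d1:-→d2:-→d3:-→d4:-→d5:-→d6:-→d7:-→d8:-→d9:-→d10:H2→d11:-→d12:-→d13:-→d14:-→d15:-→d16:H4  best=H4
  ? 7.166.160.25  path d0:-→d1:-→d2:-→d3:-→d4:H1→d5:-→d6:-→d7:-→d8:-→d9:-→d10:-→d11:-→d12:-→d13:-→d14:-→d15:-→d16:H5→d17:-→d18:-→d19:-→d20:H4→d21:-  best=H4
  ? 0.214.151.6  path d0:-→d1:-→d2:-→d3:-→d4:H1→d5:-  best=H1
  + 52.29.146.144/28 (H2) depth=28
  + 52.29.146.128/27 (H3) depth=27
  + 52.0.0.0/8 (H0) depth=8
  + 52.29.146.159/32 (H0) depth=32

== LOOKUPS ==
["H2","H4","H2","H4","H4","H1"]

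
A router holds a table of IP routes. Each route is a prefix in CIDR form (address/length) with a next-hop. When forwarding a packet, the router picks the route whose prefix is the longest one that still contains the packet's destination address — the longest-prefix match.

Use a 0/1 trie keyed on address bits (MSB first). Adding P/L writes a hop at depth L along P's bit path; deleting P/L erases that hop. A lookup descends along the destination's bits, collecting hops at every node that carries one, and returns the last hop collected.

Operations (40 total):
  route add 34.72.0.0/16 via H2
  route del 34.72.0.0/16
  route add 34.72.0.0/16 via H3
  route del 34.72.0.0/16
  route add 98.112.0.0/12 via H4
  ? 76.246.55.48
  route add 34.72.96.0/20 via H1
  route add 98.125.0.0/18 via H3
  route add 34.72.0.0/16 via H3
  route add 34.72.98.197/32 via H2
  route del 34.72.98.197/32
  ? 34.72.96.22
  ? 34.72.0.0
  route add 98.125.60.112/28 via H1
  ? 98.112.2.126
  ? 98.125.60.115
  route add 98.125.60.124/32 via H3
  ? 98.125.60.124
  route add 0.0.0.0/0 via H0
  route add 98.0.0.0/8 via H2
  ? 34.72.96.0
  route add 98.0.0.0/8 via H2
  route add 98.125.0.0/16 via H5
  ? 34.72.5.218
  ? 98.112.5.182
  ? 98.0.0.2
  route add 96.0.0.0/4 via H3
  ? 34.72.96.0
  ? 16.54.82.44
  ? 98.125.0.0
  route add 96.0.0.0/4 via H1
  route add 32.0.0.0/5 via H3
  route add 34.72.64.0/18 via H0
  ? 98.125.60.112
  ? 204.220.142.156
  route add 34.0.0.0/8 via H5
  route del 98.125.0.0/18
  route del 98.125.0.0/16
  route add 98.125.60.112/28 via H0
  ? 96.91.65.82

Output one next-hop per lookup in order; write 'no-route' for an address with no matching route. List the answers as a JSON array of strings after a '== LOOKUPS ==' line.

Trace:
  + 34.72.0.0/16 (H2) depth=16
  - 34.72.0.0/16 clear@16
  + 34.72.0.0/16 (H3) depth=16
  - 34.72.0.0/16 clear@16
  + 98.112.0.0/12 (H4) depth=12
  Q 76.246.55.48: descend 01 ; hops seen [∅] ; pick no-route
  + 34.72.96.0/20 (H1) depth=20
  + 98.125.0.0/18 (H3) depth=18
  + 34.72.0.0/16 (H3) depth=16
  + 34.72.98.197/32 (H2) depth=32
  - 34.72.98.197/32 clear@32
  Q 34.72.96.22: descend 0010001001001000011000 ; hops seen [H3,H1] ; pick H1
  Q 34.72.0.0: descend 00100010010010000 ; hops seen [H3] ; pick H3
  + 98.125.60.112/28 (H1) depth=28
  Q 98.112.2.126: descend 011000100111 ; hops seen [H4] ; pick H4
  Q 98.125.60.115: descend 0110001001111101001111000111 ; hops seen [H4,H3,H1] ; pick H1
  + 98.125.60.124/32 (H3) depth=32
  Q 98.125.60.124: descend 01100010011111010011110001111100 ; hops seen [H4,H3,H1,H3] ; pick H3
  + 0.0.0.0/0 (H0) depth=0
  + 98.0.0.0/8 (H2) depth=8
  Q 34.72.96.0: descend 0010001001001000011000 ; hops seen [H0,H3,H1] ; pick H1
  + 98.0.0.0/8 (H2) depth=8
  + 98.125.0.0/16 (H5) depth=16
  Q 34.72.5.218: descend 00100010010010000 ; hops seen [H0,H3] ; pick H3
  Q 98.112.5.182: descend 011000100111 ; hops seen [H0,H2,H4] ; pick H4
  Q 98.0.0.2: descend 011000100 ; hops seen [H0,H2] ; pick H2
  + 96.0.0.0/4 (H3) depth=4
  Q 34.72.96.0: descend 0010001001001000011000 ; hops seen [H0,H3,H1] ; pick H1
  Q 16.54.82.44: descend 00 ; hops seen [H0] ; pick H0
  Q 98.125.0.0: descend 011000100111110100 ; hops seen [H0,H3,H2,H4,H5,H3] ; pick H3
  + 96.0.0.0/4 (H1) depth=4
  + 32.0.0.0/5 (H3) depth=5
  + 34.72.64.0/18 (H0) depth=18
  Q 98.125.60.112: descend 0110001001111101001111000111 ; hops seen [H0,H1,H2,H4,H5,H3,H1] ; pick H1
  Q 204.220.142.156: descend ε ; hops seen [H0] ; pick H0
  + 34.0.0.0/8 (H5) depth=8
  - 98.125.0.0/18 clear@18
  - 98.125.0.0/16 clear@16
  + 98.125.60.112/28 (H0) depth=28
  Q 96.91.65.82: descend 011000 ; hops seen [H0,H1] ; pick H1

== LOOKUPS ==
["no-route","H1","H3","H4","H1","H3","H1","H3","H4","H2","H1","H0","H3","H1","H0","H1"]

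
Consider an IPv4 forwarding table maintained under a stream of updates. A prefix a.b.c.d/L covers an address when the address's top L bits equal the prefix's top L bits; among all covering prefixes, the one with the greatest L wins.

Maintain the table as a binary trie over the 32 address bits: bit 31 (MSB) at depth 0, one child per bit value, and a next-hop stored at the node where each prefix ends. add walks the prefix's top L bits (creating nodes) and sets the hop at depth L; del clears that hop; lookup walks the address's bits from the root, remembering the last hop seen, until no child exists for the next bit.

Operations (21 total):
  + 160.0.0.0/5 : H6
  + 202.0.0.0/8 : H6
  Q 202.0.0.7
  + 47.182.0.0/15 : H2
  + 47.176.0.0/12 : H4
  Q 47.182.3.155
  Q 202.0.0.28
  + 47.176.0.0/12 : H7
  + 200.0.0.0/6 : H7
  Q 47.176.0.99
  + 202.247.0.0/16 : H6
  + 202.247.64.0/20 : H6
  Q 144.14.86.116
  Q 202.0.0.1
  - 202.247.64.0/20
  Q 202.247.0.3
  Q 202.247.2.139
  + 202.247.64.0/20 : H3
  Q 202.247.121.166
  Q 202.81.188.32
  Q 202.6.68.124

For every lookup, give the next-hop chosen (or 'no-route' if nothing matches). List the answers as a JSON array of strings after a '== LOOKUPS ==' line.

Process each operation:
  add 160.0.0.0/5 -> H6 at depth 5
  add 202.0.0.0/8 -> H6 at depth 8
  lookup 202.0.0.7: bits 11001010 walk d0:-→d1:-→d2:-→d3:-→d4:-→d5:-→d6:-→d7:-→d8:H6 -> H6
  add 47.182.0.0/15 -> H2 at depth 15
  add 47.176.0.0/12 -> H4 at depth 12
  lookup 47.182.3.155: bits 001011111011011 walk d0:-→d1:-→d2:-→d3:-→d4:-→d5:-→d6:-→d7:-→d8:-→d9:-→d10:-→d11:-→d12:H4→d13:-→d14:-→d15:H2 -> H2
  lookup 202.0.0.28: bits 11001010 walk d0:-→d1:-→d2:-→d3:-→d4:-→d5:-→d6:-→d7:-→d8:H6 -> H6
  add 47.176.0.0/12 -> H7 at depth 12
  add 200.0.0.0/6 -> H7 at depth 6
  lookup 47.176.0.99: bits 0010111110110 walk d0:-→d1:-→d2:-→d3:-→d4:-→d5:-→d6:-→d7:-→d8:-→d9:-→d10:-→d11:-→d12:H7→d13:- -> H7
  add 202.247.0.0/16 -> H6 at depth 16
  add 202.247.64.0/20 -> H6 at depth 20
  lookup 144.14.86.116: bits 10 walk d0:-→d1:-→d2:- -> no-route
  lookup 202.0.0.1: bits 11001010 walk d0:-→d1:-→d2:-→d3:-→d4:-→d5:-→d6:H7→d7:-→d8:H6 -> H6
  - 202.247.64.0/20 clear@20
  lookup 202.247.0.3: bits 11001010111101110 walk d0:-→d1:-→d2:-→d3:-→d4:-→d5:-→d6:H7→d7:-→d8:H6→d9:-→d10:-→d11:-→d12:-→d13:-→d14:-→d15:-→d16:H6→d17:- -> H6
  lookup 202.247.2.139: bits 11001010111101110 walk d0:-→d1:-→d2:-→d3:-→d4:-→d5:-→d6:H7→d7:-→d8:H6→d9:-→d10:-→d11:-→d12:-→d13:-→d14:-→d15:-→d16:H6→d17:- -> H6
  add 202.247.64.0/20 -> H3 at depth 20
  lookup 202.247.121.166: bits 110010101111011101 walk d0:-→d1:-→d2:-→d3:-→d4:-→d5:-→d6:H7→d7:-→d8:H6→d9:-→d10:-→d11:-→d12:-→d13:-→d14:-→d15:-→d16:H6→d17:-→d18:- -> H6
  lookup 202.81.188.32: bits 11001010 walk d0:-→d1:-→d2:-→d3:-→d4:-→d5:-→d6:H7→d7:-→d8:H6 -> H6
  lookup 202.6.68.124: bits 11001010 walk d0:-→d1:-→d2:-→d3:-→d4:-→d5:-→d6:H7→d7:-→d8:H6 -> H6

== LOOKUPS ==
["H6","H2","H6","H7","no-route","H6","H6","H6","H6","H6","H6"]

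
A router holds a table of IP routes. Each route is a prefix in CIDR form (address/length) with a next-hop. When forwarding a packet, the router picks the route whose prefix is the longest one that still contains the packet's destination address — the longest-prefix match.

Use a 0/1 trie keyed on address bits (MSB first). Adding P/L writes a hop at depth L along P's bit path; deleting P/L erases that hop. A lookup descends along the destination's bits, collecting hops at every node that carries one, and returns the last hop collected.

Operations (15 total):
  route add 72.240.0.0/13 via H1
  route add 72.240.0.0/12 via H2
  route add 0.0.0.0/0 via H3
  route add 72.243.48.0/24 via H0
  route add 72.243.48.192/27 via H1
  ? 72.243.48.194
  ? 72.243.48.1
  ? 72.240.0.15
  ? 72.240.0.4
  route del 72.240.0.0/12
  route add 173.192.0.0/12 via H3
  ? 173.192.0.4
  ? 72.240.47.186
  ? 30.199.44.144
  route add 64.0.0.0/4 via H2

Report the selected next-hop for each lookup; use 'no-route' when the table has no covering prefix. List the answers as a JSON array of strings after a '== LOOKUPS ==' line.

Trace:
  + 72.240.0.0/13 (H1) depth=13
  + 72.240.0.0/12 (H2) depth=12
  + 0.0.0.0/0 (H3) depth=0
  + 72.243.48.0/24 (H0) depth=24
  + 72.243.48.192/27 (H1) depth=27
  lookup 72.243.48.194: bits 010010001111001100110000110 walk d0:H3→d1:-→d2:-→d3:-→d4:-→d5:-→d6:-→d7:-→d8:-→d9:-→d10:-→d11:-→d12:H2→d13:H1→d14:-→d15:-→d16:-→d17:-→d18:-→d19:-→d20:-→d21:-→d22:-→d23:-→d24:H0→d25:-→d26:-→d27:H1 -> H1
  lookup 72.243.48.1: bits 010010001111001100110000 walk d0:H3→d1:-→d2:-→d3:-→d4:-→d5:-→d6:-→d7:-→d8:-→d9:-→d10:-→d11:-→d12:H2→d13:H1→d14:-→d15:-→d16:-→d17:-→d18:-→d19:-→d20:-→d21:-→d22:-→d23:-→d24:H0 -> H0
  lookup 72.240.0.15: bits 01001000111100 walk d0:H3→d1:-→d2:-→d3:-→d4:-→d5:-→d6:-→d7:-→d8:-→d9:-→d10:-→d11:-→d12:H2→d13:H1→d14:- -> H1
  lookup 72.240.0.4: bits 01001000111100 walk d0:H3→d1:-→d2:-→d3:-→d4:-→d5:-→d6:-→d7:-→d8:-→d9:-→d10:-→d11:-→d12:H2→d13:H1→d14:- -> H1
  - 72.240.0.0/12 clear@12
  + 173.192.0.0/12 (H3) depth=12
  lookup 173.192.0.4: bits 101011011100 walk d0:H3→d1:-→d2:-→d3:-→d4:-→d5:-→d6:-→d7:-→d8:-→d9:-→d10:-→d11:-→d12:H3 -> H3
  lookup 72.240.47.186: bits 01001000111100 walk d0:H3→d1:-→d2:-→d3:-→d4:-→d5:-→d6:-→d7:-→d8:-→d9:-→d10:-→d11:-→d12:-→d13:H1→d14:- -> H1
  lookup 30.199.44.144: bits 0 walk d0:H3→d1:- -> H3
  + 64.0.0.0/4 (H2) depth=4

== LOOKUPS ==
["H1","H0","H1","H1","H3","H1","H3"]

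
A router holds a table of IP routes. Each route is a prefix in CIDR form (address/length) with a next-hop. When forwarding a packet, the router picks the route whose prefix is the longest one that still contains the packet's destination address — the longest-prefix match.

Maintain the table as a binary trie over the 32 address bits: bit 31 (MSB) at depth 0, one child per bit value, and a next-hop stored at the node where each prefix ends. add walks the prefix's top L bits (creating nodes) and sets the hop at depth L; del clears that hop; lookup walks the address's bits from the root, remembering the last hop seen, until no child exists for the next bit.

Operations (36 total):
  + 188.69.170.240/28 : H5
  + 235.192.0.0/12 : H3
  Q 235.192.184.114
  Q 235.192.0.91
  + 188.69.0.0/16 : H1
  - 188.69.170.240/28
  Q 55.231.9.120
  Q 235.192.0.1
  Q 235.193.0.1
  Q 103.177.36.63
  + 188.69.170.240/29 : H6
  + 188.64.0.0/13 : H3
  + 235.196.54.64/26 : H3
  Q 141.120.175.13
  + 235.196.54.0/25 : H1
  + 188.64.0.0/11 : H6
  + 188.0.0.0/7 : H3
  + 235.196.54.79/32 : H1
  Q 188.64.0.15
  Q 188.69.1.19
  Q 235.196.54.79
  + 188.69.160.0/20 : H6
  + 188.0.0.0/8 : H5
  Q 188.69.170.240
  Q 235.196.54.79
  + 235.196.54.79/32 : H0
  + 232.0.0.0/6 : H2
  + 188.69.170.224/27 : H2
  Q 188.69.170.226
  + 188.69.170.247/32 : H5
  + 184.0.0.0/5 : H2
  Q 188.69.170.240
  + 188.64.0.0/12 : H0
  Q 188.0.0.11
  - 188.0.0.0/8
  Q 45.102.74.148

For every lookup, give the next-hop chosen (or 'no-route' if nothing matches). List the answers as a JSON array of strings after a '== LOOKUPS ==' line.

Apply in order:
  + 188.69.170.240/28 (H5) depth=28
  + 235.192.0.0/12 (H3) depth=12
  lookup 235.192.184.114: bits 111010111100 walk d0:-→d1:-→d2:-→d3:-→d4:-→d5:-→d6:-→d7:-→d8:-→d9:-→d10:-→d11:-→d12:H3 -> H3
  lookup 235.192.0.91: bits 111010111100 walk d0:-→d1:-→d2:-→d3:-→d4:-→d5:-→d6:-→d7:-→d8:-→d9:-→d10:-→d11:-→d12:H3 -> H3
  + 188.69.0.0/16 (H1) depth=16
  del 188.69.170.240/28 (clear depth 28)
  lookup 55.231.9.120: bits ε walk d0:- -> no-route
  lookup 235.192.0.1: bits 111010111100 walk d0:-→d1:-→d2:-→d3:-→d4:-→d5:-→d6:-→d7:-→d8:-→d9:-→d10:-→d11:-→d12:H3 -> H3
  lookup 235.193.0.1: bits 111010111100 walk d0:-→d1:-→d2:-→d3:-→d4:-→d5:-→d6:-→d7:-→d8:-→d9:-→d10:-→d11:-→d12:H3 -> H3
  lookup 103.177.36.63: bits ε walk d0:- -> no-route
  + 188.69.170.240/29 (H6) depth=29
  + 188.64.0.0/13 (H3) depth=13
  + 235.196.54.64/26 (H3) depth=26
  lookup 141.120.175.13: bits 10 walk d0:-→d1:-→d2:- -> no-route
  + 235.196.54.0/25 (H1) depth=25
  + 188.64.0.0/11 (H6) depth=11
  + 188.0.0.0/7 (H3) depth=7
  + 235.196.54.79/32 (H1) depth=32
  lookup 188.64.0.15: bits 1011110001000 walk d0:-→d1:-→d2:-→d3:-→d4:-→d5:-→d6:-→d7:H3→d8:-→d9:-→d10:-→d11:H6→d12:-→d13:H3 -> H3
  lookup 188.69.1.19: bits 1011110001000101 walk d0:-→d1:-→d2:-→d3:-→d4:-→d5:-→d6:-→d7:H3→d8:-→d9:-→d10:-→d11:H6→d12:-→d13:H3→d14:-→d15:-→d16:H1 -> H1
  lookup 235.196.54.79: bits 11101011110001000011011001001111 walk d0:-→d1:-→d2:-→d3:-→d4:-→d5:-→d6:-→d7:-→d8:-→d9:-→d10:-→d11:-→d12:H3→d13:-→d14:-→d15:-→d16:-→d17:-→d18:-→d19:-→d20:-→d21:-→d22:-→d23:-→d24:-→d25:H1→d26:H3→d27:-→d28:-→d29:-→d30:-→d31:-→d32:H1 -> H1
  + 188.69.160.0/20 (H6) depth=20
  + 188.0.0.0/8 (H5) depth=8
  lookup 188.69.170.240: bits 10111100010001011010101011110 walk d0:-→d1:-→d2:-→d3:-→d4:-→d5:-→d6:-→d7:H3→d8:H5→d9:-→d10:-→d11:H6→d12:-→d13:H3→d14:-→d15:-→d16:H1→d17:-→d18:-→d19:-→d20:H6→d21:-→d22:-→d23:-→d24:-→d25:-→d26:-→d27:-→d28:-→d29:H6 -> H6
  lookup 235.196.54.79: bits 11101011110001000011011001001111 walk d0:-→d1:-→d2:-→d3:-→d4:-→d5:-→d6:-→d7:-→d8:-→d9:-→d10:-→d11:-→d12:H3→d13:-→d14:-→d15:-→d16:-→d17:-→d18:-→d19:-→d20:-→d21:-→d22:-→d23:-→d24:-→d25:H1→d26:H3→d27:-→d28:-→d29:-→d30:-→d31:-→d32:H1 -> H1
  + 235.196.54.79/32 (H0) depth=32
  + 232.0.0.0/6 (H2) depth=6
  + 188.69.170.224/27 (H2) depth=27
  lookup 188.69.170.226: bits 101111000100010110101010111 walk d0:-→d1:-→d2:-→d3:-→d4:-→d5:-→d6:-→d7:H3→d8:H5→d9:-→d10:-→d11:H6→d12:-→d13:H3→d14:-→d15:-→d16:H1→d17:-→d18:-→d19:-→d20:H6→d21:-→d22:-→d23:-→d24:-→d25:-→d26:-→d27:H2 -> H2
  + 188.69.170.247/32 (H5) depth=32
  + 184.0.0.0/5 (H2) depth=5
  lookup 188.69.170.240: bits 10111100010001011010101011110 walk d0:-→d1:-→d2:-→d3:-→d4:-→d5:H2→d6:-→d7:H3→d8:H5→d9:-→d10:-→d11:H6→d12:-→d13:H3→d14:-→d15:-→d16:H1→d17:-→d18:-→d19:-→d20:H6→d21:-→d22:-→d23:-→d24:-→d25:-→d26:-→d27:H2→d28:-→d29:H6 -> H6
  + 188.64.0.0/12 (H0) depth=12
  lookup 188.0.0.11: bits 101111000 walk d0:-→d1:-→d2:-→d3:-→d4:-→d5:H2→d6:-→d7:H3→d8:H5→d9:- -> H5
  del 188.0.0.0/8 (clear depth 8)
  lookup 45.102.74.148: bits ε walk d0:- -> no-route

== LOOKUPS ==
["H3","H3","no-route","H3","H3","no-route","no-route","H3","H1","H1","H6","H1","H2","H6","H5","no-route"]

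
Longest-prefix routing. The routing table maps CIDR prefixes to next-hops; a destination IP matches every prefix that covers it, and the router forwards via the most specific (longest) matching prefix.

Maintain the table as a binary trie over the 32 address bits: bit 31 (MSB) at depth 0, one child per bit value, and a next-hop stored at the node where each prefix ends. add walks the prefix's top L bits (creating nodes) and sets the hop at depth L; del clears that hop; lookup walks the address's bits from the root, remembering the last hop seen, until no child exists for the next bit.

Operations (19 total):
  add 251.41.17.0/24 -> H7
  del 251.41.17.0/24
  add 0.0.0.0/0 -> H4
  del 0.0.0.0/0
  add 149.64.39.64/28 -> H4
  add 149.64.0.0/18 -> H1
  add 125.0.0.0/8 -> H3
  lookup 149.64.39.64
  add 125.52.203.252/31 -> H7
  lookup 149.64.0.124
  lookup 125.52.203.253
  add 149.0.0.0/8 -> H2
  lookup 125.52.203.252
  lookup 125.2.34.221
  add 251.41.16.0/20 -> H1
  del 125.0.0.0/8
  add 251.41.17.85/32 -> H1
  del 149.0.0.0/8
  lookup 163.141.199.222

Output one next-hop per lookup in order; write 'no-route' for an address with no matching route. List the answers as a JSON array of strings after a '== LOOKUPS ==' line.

Process each operation:
  add 251.41.17.0/24 -> H7 at depth 24
  - 251.41.17.0/24 clear@24
  add 0.0.0.0/0 -> H4 at depth 0
  - 0.0.0.0/0 clear@0
  add 149.64.39.64/28 -> H4 at depth 28
  add 149.64.0.0/18 -> H1 at depth 18
  add 125.0.0.0/8 -> H3 at depth 8
  lookup 149.64.39.64: bits 1001010101000000001001110100 walk d0:-→d1:-→d2:-→d3:-→d4:-→d5:-→d6:-→d7:-→d8:-→d9:-→d10:-→d11:-→d12:-→d13:-→d14:-→d15:-→d16:-→d17:-→d18:H1→d19:-→d20:-→d21:-→d22:-→d23:-→d24:-→d25:-→d26:-→d27:-→d28:H4 -> H4
  add 125.52.203.252/31 -> H7 at depth 31
  lookup 149.64.0.124: bits 100101010100000000 walk d0:-→d1:-→d2:-→d3:-→d4:-→d5:-→d6:-→d7:-→d8:-→d9:-→d10:-→d11:-→d12:-→d13:-→d14:-→d15:-→d16:-→d17:-→d18:H1 -> H1
  lookup 125.52.203.253: bits 0111110100110100110010111111110 walk d0:-→d1:-→d2:-→d3:-→d4:-→d5:-→d6:-→d7:-→d8:H3→d9:-→d10:-→d11:-→d12:-→d13:-→d14:-→d15:-→d16:-→d17:-→d18:-→d19:-→d20:-→d21:-→d22:-→d23:-→d24:-→d25:-→d26:-→d27:-→d28:-→d29:-→d30:-→d31:H7 -> H7
  add 149.0.0.0/8 -> H2 at depth 8
  lookup 125.52.203.252: bits 0111110100110100110010111111110 walk d0:-→d1:-→d2:-→d3:-→d4:-→d5:-→d6:-→d7:-→d8:H3→d9:-→d10:-→d11:-→d12:-→d13:-→d14:-→d15:-→d16:-→d17:-→d18:-→d19:-→d20:-→d21:-→d22:-→d23:-→d24:-→d25:-→d26:-→d27:-→d28:-→d29:-→d30:-→d31:H7 -> H7
  lookup 125.2.34.221: bits 0111110100 walk d0:-→d1:-→d2:-→d3:-→d4:-→d5:-→d6:-→d7:-→d8:H3→d9:-→d10:- -> H3
  add 251.41.16.0/20 -> H1 at depth 20
  - 125.0.0.0/8 clear@8
  add 251.41.17.85/32 -> H1 at depth 32
  - 149.0.0.0/8 clear@8
  lookup 163.141.199.222: bits 10 walk d0:-→d1:-→d2:- -> no-route

== LOOKUPS ==
["H4","H1","H7","H7","H3","no-route"]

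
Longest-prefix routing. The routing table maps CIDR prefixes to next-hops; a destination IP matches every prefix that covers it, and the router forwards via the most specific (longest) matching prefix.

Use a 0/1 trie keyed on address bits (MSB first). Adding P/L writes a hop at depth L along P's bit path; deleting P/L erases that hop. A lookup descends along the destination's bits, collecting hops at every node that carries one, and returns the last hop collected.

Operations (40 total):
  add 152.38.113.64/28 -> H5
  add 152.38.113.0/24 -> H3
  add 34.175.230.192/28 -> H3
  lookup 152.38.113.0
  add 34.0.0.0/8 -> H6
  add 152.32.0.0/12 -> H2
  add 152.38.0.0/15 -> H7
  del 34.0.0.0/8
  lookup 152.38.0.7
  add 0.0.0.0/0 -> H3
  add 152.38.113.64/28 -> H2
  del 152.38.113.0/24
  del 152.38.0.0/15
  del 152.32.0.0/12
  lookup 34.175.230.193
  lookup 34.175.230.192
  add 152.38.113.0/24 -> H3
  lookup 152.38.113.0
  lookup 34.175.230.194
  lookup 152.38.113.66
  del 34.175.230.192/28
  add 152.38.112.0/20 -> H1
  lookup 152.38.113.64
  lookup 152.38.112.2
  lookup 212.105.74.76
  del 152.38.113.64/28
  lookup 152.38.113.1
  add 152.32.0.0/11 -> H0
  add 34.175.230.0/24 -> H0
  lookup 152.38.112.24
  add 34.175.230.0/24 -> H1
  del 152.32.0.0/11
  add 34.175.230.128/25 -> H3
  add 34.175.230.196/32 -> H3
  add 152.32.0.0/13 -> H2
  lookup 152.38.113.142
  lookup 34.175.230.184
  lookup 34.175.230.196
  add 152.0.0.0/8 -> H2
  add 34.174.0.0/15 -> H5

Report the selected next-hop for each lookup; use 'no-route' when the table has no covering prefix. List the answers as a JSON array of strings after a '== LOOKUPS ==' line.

Process each operation:
  + 152.38.113.64/28 (H5) depth=28
  + 152.38.113.0/24 (H3) depth=24
  + 34.175.230.192/28 (H3) depth=28
  Q 152.38.113.0: descend 1001100000100110011100010 ; hops seen [H3] ; pick H3
  + 34.0.0.0/8 (H6) depth=8
  + 152.32.0.0/12 (H2) depth=12
  + 152.38.0.0/15 (H7) depth=15
  del 34.0.0.0/8 (clear depth 8)
  Q 152.38.0.7: descend 10011000001001100 ; hops seen [H2,H7] ; pick H7
  + 0.0.0.0/0 (H3) depth=0
  + 152.38.113.64/28 (H2) depth=28
  del 152.38.113.0/24 (clear depth 24)
  del 152.38.0.0/15 (clear depth 15)
  del 152.32.0.0/12 (clear depth 12)
  Q 34.175.230.193: descend 0010001010101111111001101100 ; hops seen [H3,H3] ; pick H3
  Q 34.175.230.192: descend 0010001010101111111001101100 ; hops seen [H3,H3] ; pick H3
  + 152.38.113.0/24 (H3) depth=24
  Q 152.38.113.0: descend 1001100000100110011100010 ; hops seen [H3,H3] ; pick H3
  Q 34.175.230.194: descend 0010001010101111111001101100 ; hops seen [H3,H3] ; pick H3
  Q 152.38.113.66: descend 1001100000100110011100010100 ; hops seen [H3,H3,H2] ; pick H2
  del 34.175.230.192/28 (clear depth 28)
  + 152.38.112.0/20 (H1) depth=20
  Q 152.38.113.64: descend 1001100000100110011100010100 ; hops seen [H3,H1,H3,H2] ; pick H2
  Q 152.38.112.2: descend 10011000001001100111000 ; hops seen [H3,H1] ; pick H1
  Q 212.105.74.76: descend 1 ; hops seen [H3] ; pick H3
  del 152.38.113.64/28 (clear depth 28)
  Q 152.38.113.1: descend 1001100000100110011100010 ; hops seen [H3,H1,H3] ; pick H3
  + 152.32.0.0/11 (H0) depth=11
  + 34.175.230.0/24 (H0) depth=24
  Q 152.38.112.24: descend 10011000001001100111000 ; hops seen [H3,H0,H1] ; pick H1
  + 34.175.230.0/24 (H1) depth=24
  del 152.32.0.0/11 (clear depth 11)
  + 34.175.230.128/25 (H3) depth=25
  + 34.175.230.196/32 (H3) depth=32
  + 152.32.0.0/13 (H2) depth=13
  Q 152.38.113.142: descend 100110000010011001110001 ; hops seen [H3,H2,H1,H3] ; pick H3
  Q 34.175.230.184: descend 0010001010101111111001101 ; hops seen [H3,H1,H3] ; pick H3
  Q 34.175.230.196: descend 00100010101011111110011011000100 ; hops seen [H3,H1,H3,H3] ; pick H3
  + 152.0.0.0/8 (H2) depth=8
  + 34.174.0.0/15 (H5) depth=15

== LOOKUPS ==
["H3","H7","H3","H3","H3","H3","H2","H2","H1","H3","H3","H1","H3","H3","H3"]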